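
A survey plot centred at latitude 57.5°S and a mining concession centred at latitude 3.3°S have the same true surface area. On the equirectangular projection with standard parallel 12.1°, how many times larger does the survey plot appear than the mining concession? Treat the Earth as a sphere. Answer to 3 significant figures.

In the equirectangular projection with standard parallel φ₀ = 12.1° (x = Rλ cos φ₀, y = Rφ), meridians are true-scale (h = 1) and the parallel scale is k = cos φ₀ / cos φ.
Areal scale at 57.5°: h·k = 1.000 × 1.820 = 1.820.
Areal scale at 3.3°: h·k = 1.000 × 0.9794 = 0.9794.
Ratio = 1.820/0.9794 ≈ 1.86.

1.86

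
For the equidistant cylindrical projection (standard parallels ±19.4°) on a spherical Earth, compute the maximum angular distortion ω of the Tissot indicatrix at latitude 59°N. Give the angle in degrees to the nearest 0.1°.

The equidistant cylindrical projection with φ₀ = 19.4° has h = 1 (meridians true) and k = cos φ₀ / cos φ along parallels.
At 59°: h = 1.000, k = 1.831; principal scales a = 1.831, b = 1.000.
sin(ω/2) = (a − b)/(a + b) = 0.8314/2.831 = 0.2936, so ω = 2 arcsin(0.2936) ≈ 34.2°.

34.2°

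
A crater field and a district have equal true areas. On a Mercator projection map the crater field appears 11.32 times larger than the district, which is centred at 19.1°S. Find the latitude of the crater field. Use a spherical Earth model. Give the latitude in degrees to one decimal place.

73.7°

Mercator areal scale is sec²φ, so apparent-area ratio = sec²φ₁ / sec²φ₂ = cos²φ₂ / cos²φ₁.
cos²φ₂ / cos²φ₁ = 11.32  ⇒  cos φ₁ = cos 19.1° / √11.32 = 0.9449/3.365 = 0.2809.
φ₁ = arccos(0.2809) ≈ 73.7°.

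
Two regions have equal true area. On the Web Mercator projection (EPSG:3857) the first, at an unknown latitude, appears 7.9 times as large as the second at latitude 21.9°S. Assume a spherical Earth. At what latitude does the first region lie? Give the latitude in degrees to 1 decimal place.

For equal true areas on Mercator, apparent areas scale as sec²φ, so the ratio is cos²φ₂ / cos²φ₁.
cos²φ₂ / cos²φ₁ = 7.9  ⇒  cos φ₁ = cos 21.9° / √7.9 = 0.9278/2.811 = 0.3301.
φ₁ = arccos(0.3301) ≈ 70.7°.

70.7°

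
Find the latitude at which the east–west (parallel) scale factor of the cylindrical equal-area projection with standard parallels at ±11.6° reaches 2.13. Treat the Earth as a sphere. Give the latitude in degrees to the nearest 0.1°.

A cylindrical equal-area projection with standard parallel φ₀ has meridian scale h = cos φ / cos φ₀ and parallel scale k = cos φ₀ / cos φ (so areas are preserved, h·k = 1).
k = cos φ₀ / cos φ = 2.13  ⇒  cos φ = cos 11.6° / 2.13 = 0.4599.
φ = arccos(0.4599) ≈ 62.6°.

62.6°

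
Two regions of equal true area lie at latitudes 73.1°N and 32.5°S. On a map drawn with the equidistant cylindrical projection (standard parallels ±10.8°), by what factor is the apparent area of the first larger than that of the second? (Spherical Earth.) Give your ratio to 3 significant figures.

2.90

The equidistant cylindrical projection with φ₀ = 10.8° has h = 1 (meridians true) and k = cos φ₀ / cos φ along parallels.
Areal scale at 73.1°: h·k = 1.000 × 3.379 = 3.379.
Areal scale at 32.5°: h·k = 1.000 × 1.165 = 1.165.
Ratio = 3.379/1.165 ≈ 2.90.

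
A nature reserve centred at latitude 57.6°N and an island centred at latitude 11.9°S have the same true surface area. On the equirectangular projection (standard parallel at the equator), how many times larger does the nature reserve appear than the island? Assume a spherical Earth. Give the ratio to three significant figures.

Plate carrée maps x = Rλ, y = Rφ. The meridian scale is h = 1 and the parallel scale is k = 1/cos φ = sec φ.
Areal scale at 57.6°: h·k = 1.000 × 1.866 = 1.866.
Areal scale at 11.9°: h·k = 1.000 × 1.022 = 1.022.
Ratio = 1.866/1.022 ≈ 1.83.

1.83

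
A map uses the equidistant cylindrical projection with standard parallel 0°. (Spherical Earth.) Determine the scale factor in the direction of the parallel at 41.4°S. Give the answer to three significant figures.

In the plate carrée (x = Rλ, y = Rφ), meridians are true-scale (h = 1) and parallels are stretched by k = sec φ.
k = 1/cos 41.4° = 1/0.7501 = 1.333.

1.33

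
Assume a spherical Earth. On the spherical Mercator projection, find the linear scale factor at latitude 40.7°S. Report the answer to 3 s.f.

Mercator is conformal, so the point scale is isotropic: h = k = sec φ = 1/cos φ.
k = 1/cos 40.7° = 1/0.7581 = 1.319.

1.32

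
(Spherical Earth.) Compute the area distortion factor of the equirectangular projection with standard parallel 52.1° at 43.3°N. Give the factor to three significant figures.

0.844

The equidistant cylindrical projection with φ₀ = 52.1° has h = 1 (meridians true) and k = cos φ₀ / cos φ along parallels.
Areal scale = h·k = 1 × cos φ₀ / cos φ; at 43.3°, h = 1.000, k = 0.8441, so h·k = 0.8441.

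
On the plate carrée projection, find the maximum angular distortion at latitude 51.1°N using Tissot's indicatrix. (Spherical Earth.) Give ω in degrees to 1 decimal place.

For the equirectangular projection with φ₀ = 0 (plate carrée), h = 1 along meridians and k = sec φ along parallels.
At 51.1°: h = 1.000, k = 1.592; principal scales a = 1.592, b = 1.000.
sin(ω/2) = (a − b)/(a + b) = 0.5925/2.592 = 0.2285, so ω = 2 arcsin(0.2285) ≈ 26.4°.

26.4°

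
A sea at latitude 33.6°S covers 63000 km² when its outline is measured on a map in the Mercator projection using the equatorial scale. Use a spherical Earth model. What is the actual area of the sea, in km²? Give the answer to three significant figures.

43700 km²

Mercator is conformal, so the point scale is isotropic: h = k = sec φ = 1/cos φ.
Areal scale = k² = sec²φ = 1/cos²(33.6°) = 1/0.8329² = 1.441.
True area = apparent / (areal scale) = 63000 / 1.441 ≈ 43700 km².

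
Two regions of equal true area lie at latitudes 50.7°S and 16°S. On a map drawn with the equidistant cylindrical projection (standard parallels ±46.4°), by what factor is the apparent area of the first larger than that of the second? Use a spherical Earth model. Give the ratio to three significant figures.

1.52

With standard parallel φ₀ = 46.4°, the equirectangular projection gives x = Rλ cos φ₀, y = Rφ, so h = 1 and k = cos 46.4° / cos φ.
Areal scale at 50.7°: h·k = 1.000 × 1.089 = 1.089.
Areal scale at 16°: h·k = 1.000 × 0.7174 = 0.7174.
Ratio = 1.089/0.7174 ≈ 1.52.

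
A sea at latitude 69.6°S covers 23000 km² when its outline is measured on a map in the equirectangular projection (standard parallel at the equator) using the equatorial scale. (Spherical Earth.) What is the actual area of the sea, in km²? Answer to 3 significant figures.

8020 km²

In the plate carrée (x = Rλ, y = Rφ), meridians are true-scale (h = 1) and parallels are stretched by k = sec φ.
Areal scale = h·k = 1 × sec φ; at 69.6°, h = 1.000, k = 2.869, so h·k = 2.869.
True area = apparent / (areal scale) = 23000 / 2.869 ≈ 8020 km².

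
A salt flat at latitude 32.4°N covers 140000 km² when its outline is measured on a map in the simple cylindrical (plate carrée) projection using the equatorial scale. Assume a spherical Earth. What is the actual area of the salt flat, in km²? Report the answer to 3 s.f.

Plate carrée maps x = Rλ, y = Rφ. The meridian scale is h = 1 and the parallel scale is k = 1/cos φ = sec φ.
Areal scale = h·k = 1 × sec φ; at 32.4°, h = 1.000, k = 1.184, so h·k = 1.184.
True area = apparent / (areal scale) = 140000 / 1.184 ≈ 118000 km².

118000 km²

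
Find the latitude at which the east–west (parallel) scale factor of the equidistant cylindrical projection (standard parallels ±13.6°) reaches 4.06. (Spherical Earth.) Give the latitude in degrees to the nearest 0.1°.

With standard parallel φ₀ = 13.6°, the equirectangular projection gives x = Rλ cos φ₀, y = Rφ, so h = 1 and k = cos 13.6° / cos φ.
k = cos φ₀ / cos φ = 4.06  ⇒  cos φ = cos 13.6° / 4.06 = 0.2394.
φ = arccos(0.2394) ≈ 76.1°.

76.1°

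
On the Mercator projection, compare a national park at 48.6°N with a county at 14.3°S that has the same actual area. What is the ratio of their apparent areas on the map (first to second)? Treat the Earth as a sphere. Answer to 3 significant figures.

2.15

Mercator areal scale is sec²φ.
At 48.6°: sec²(48.6°) = 1/0.6613² = 2.287.
At 14.3°: sec²(14.3°) = 1/0.9690² = 1.065.
Ratio = 2.287/1.065 = cos²(14.3°)/cos²(48.6°) ≈ 2.15.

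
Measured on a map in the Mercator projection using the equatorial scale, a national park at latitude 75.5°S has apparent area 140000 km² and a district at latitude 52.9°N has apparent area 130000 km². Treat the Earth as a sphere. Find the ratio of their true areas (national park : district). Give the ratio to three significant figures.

0.186

Since Mercator area scale is 1/cos²φ, the true area equals the apparent area multiplied by cos²φ.
True area of national park: 140000 × cos²(75.5°) = 140000 × 0.06269 = 8777 km².
True area of district: 130000 × cos²(52.9°) = 130000 × 0.3639 = 47300 km².
Ratio = 8777 / 47300 ≈ 0.186.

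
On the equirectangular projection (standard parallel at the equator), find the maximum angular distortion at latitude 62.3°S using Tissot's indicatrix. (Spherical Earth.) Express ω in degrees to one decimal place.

42.9°

For the equirectangular projection with φ₀ = 0 (plate carrée), h = 1 along meridians and k = sec φ along parallels.
At 62.3°: h = 1.000, k = 2.151; principal scales a = 2.151, b = 1.000.
sin(ω/2) = (a − b)/(a + b) = 1.151/3.151 = 0.3653, so ω = 2 arcsin(0.3653) ≈ 42.9°.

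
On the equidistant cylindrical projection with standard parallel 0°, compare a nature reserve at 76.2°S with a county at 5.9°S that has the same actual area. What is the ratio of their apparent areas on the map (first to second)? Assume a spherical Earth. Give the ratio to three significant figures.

4.17

In the plate carrée (x = Rλ, y = Rφ), meridians are true-scale (h = 1) and parallels are stretched by k = sec φ.
Areal scale at 76.2°: h·k = 1.000 × 4.192 = 4.192.
Areal scale at 5.9°: h·k = 1.000 × 1.005 = 1.005.
Ratio = 4.192/1.005 ≈ 4.17.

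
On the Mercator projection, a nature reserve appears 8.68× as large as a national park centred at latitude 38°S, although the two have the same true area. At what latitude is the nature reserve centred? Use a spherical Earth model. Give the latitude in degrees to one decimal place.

74.5°

Mercator areal scale is sec²φ, so apparent-area ratio = sec²φ₁ / sec²φ₂ = cos²φ₂ / cos²φ₁.
cos²φ₂ / cos²φ₁ = 8.68  ⇒  cos φ₁ = cos 38° / √8.68 = 0.7880/2.946 = 0.2675.
φ₁ = arccos(0.2675) ≈ 74.5°.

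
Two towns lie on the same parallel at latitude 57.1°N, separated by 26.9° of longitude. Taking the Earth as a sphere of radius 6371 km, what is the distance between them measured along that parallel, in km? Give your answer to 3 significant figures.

Arc length along a parallel = R cos φ · Δλ (with Δλ in radians).
= 6371 × cos 57.1° × (26.9° × π/180) = 6371 × 0.5432 × 0.4695 ≈ 1620 km.

1620 km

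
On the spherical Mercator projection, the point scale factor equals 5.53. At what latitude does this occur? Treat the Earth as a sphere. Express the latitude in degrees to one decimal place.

Mercator scale is k = sec φ = 1/cos φ.
1/cos φ = 5.53  ⇒  cos φ = 0.1808  ⇒  φ = arccos(0.1808) ≈ 79.6°.

79.6°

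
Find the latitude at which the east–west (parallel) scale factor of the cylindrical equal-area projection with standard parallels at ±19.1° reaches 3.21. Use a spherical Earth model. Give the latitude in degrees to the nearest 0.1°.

72.9°

For cylindrical equal-area with standard parallel φ₀, h = cos φ / cos φ₀ and k = cos φ₀ / cos φ, so h·k = 1.
k = cos φ₀ / cos φ = 3.21  ⇒  cos φ = cos 19.1° / 3.21 = 0.2944.
φ = arccos(0.2944) ≈ 72.9°.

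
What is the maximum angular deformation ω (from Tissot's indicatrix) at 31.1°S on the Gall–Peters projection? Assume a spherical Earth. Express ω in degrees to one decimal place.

21.8°

The Gall–Peters projection is cylindrical equal-area with φ₀ = 45°. Cylindrical equal-area (φ₀ = 45°): h = cos φ / cos 45° along meridians, k = cos 45° / cos φ along parallels; h·k = 1.
At 31.1°: h = 1.211, k = 0.8258; principal scales a = 1.211, b = 0.8258.
sin(ω/2) = (a − b)/(a + b) = 0.3851/2.037 = 0.1891, so ω = 2 arcsin(0.1891) ≈ 21.8°.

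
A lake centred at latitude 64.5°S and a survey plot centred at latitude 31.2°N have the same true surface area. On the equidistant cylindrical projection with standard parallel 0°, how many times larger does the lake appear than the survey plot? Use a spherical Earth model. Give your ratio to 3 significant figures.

1.99

For the equirectangular projection with φ₀ = 0 (plate carrée), h = 1 along meridians and k = sec φ along parallels.
Areal scale at 64.5°: h·k = 1.000 × 2.323 = 2.323.
Areal scale at 31.2°: h·k = 1.000 × 1.169 = 1.169.
Ratio = 2.323/1.169 ≈ 1.99.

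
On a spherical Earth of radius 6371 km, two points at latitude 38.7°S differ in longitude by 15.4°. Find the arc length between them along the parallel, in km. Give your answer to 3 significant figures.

Arc length along a parallel = R cos φ · Δλ (with Δλ in radians).
= 6371 × cos 38.7° × (15.4° × π/180) = 6371 × 0.7804 × 0.2688 ≈ 1340 km.

1340 km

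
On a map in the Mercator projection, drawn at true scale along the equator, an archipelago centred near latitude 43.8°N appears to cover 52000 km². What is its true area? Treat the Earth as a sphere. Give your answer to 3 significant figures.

Mercator is conformal, so the point scale is isotropic: h = k = sec φ = 1/cos φ.
Areal scale = k² = sec²φ = 1/cos²(43.8°) = 1/0.7218² = 1.920.
True area = apparent / (areal scale) = 52000 / 1.920 ≈ 27100 km².

27100 km²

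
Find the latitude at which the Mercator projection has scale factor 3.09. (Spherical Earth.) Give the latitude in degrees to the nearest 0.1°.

71.1°

Mercator scale is k = sec φ = 1/cos φ.
1/cos φ = 3.09  ⇒  cos φ = 0.3236  ⇒  φ = arccos(0.3236) ≈ 71.1°.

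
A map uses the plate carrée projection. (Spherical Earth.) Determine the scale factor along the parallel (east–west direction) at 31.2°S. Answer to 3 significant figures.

Plate carrée maps x = Rλ, y = Rφ. The meridian scale is h = 1 and the parallel scale is k = 1/cos φ = sec φ.
k = 1/cos 31.2° = 1/0.8554 = 1.169.

1.17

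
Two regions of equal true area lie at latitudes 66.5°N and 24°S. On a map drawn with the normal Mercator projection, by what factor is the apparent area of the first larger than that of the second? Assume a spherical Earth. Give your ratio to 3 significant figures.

5.25

On Mercator, area is exaggerated by sec²φ = 1/cos²φ.
At 66.5°: sec²(66.5°) = 1/0.3987² = 6.289.
At 24°: sec²(24°) = 1/0.9135² = 1.198.
Ratio = 6.289/1.198 = cos²(24°)/cos²(66.5°) ≈ 5.25.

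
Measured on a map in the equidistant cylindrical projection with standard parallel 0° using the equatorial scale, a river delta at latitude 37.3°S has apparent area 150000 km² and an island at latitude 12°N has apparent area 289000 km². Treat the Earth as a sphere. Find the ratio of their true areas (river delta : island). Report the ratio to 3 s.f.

Plate carrée has h = 1 and k = sec φ, giving areal scale sec φ; true area = (apparent area) · cos φ.
True area of river delta: 150000 × cos(37.3°) = 150000 × 0.7955 = 119300 km².
True area of island: 289000 × cos(12°) = 289000 × 0.9781 = 282700 km².
Ratio = 119300 / 282700 ≈ 0.422.

0.422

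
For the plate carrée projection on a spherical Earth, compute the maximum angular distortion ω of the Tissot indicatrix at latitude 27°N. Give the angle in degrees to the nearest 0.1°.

For the equirectangular projection with φ₀ = 0 (plate carrée), h = 1 along meridians and k = sec φ along parallels.
At 27°: h = 1.000, k = 1.122; principal scales a = 1.122, b = 1.000.
sin(ω/2) = (a − b)/(a + b) = 0.1223/2.122 = 0.05764, so ω = 2 arcsin(0.05764) ≈ 6.6°.

6.6°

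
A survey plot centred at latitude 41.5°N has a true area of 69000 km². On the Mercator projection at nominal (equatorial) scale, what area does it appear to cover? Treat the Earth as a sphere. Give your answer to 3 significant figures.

Mercator is conformal, so the point scale is isotropic: h = k = sec φ = 1/cos φ.
Areal scale = k² = sec²φ = 1/cos²(41.5°) = 1/0.7490² = 1.783.
Apparent area = 69000 × 1.783 ≈ 123000 km².

123000 km²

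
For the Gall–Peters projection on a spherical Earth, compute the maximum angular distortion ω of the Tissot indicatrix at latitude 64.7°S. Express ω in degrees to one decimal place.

Gall–Peters is a cylindrical equal-area projection with standard parallels at ±45°. A cylindrical equal-area projection with standard parallel φ₀ has meridian scale h = cos φ / cos φ₀ and parallel scale k = cos φ₀ / cos φ (so areas are preserved, h·k = 1).
At 64.7°: h = 0.6044, k = 1.655; principal scales a = 1.655, b = 0.6044.
sin(ω/2) = (a − b)/(a + b) = 1.050/2.259 = 0.4649, so ω = 2 arcsin(0.4649) ≈ 55.4°.

55.4°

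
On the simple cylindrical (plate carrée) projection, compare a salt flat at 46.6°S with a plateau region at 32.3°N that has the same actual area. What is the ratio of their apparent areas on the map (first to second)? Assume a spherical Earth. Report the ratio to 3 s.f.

1.23

For the equirectangular projection with φ₀ = 0 (plate carrée), h = 1 along meridians and k = sec φ along parallels.
Areal scale at 46.6°: h·k = 1.000 × 1.455 = 1.455.
Areal scale at 32.3°: h·k = 1.000 × 1.183 = 1.183.
Ratio = 1.455/1.183 ≈ 1.23.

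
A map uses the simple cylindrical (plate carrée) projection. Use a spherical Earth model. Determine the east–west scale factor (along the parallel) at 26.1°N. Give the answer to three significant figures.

For the equirectangular projection with φ₀ = 0 (plate carrée), h = 1 along meridians and k = sec φ along parallels.
k = 1/cos 26.1° = 1/0.8980 = 1.114.

1.11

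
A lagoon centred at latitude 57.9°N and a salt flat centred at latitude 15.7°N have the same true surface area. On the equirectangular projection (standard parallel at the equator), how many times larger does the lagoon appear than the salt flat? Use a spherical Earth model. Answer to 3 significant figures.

In the plate carrée (x = Rλ, y = Rφ), meridians are true-scale (h = 1) and parallels are stretched by k = sec φ.
Areal scale at 57.9°: h·k = 1.000 × 1.882 = 1.882.
Areal scale at 15.7°: h·k = 1.000 × 1.039 = 1.039.
Ratio = 1.882/1.039 ≈ 1.81.

1.81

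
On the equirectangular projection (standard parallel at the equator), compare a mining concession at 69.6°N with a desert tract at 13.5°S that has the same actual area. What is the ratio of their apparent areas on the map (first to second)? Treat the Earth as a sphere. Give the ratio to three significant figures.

In the plate carrée (x = Rλ, y = Rφ), meridians are true-scale (h = 1) and parallels are stretched by k = sec φ.
Areal scale at 69.6°: h·k = 1.000 × 2.869 = 2.869.
Areal scale at 13.5°: h·k = 1.000 × 1.028 = 1.028.
Ratio = 2.869/1.028 ≈ 2.79.

2.79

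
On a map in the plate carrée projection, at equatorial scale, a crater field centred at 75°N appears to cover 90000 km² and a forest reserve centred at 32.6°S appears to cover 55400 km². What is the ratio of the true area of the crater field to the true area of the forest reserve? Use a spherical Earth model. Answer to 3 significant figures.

0.499

Plate carrée has h = 1 and k = sec φ, giving areal scale sec φ; true area = (apparent area) · cos φ.
True area of crater field: 90000 × cos(75°) = 90000 × 0.2588 = 23290 km².
True area of forest reserve: 55400 × cos(32.6°) = 55400 × 0.8425 = 46670 km².
Ratio = 23290 / 46670 ≈ 0.499.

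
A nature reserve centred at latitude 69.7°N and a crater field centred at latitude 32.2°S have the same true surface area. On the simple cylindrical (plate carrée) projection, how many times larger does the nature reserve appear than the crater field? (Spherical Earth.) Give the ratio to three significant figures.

In the plate carrée (x = Rλ, y = Rφ), meridians are true-scale (h = 1) and parallels are stretched by k = sec φ.
Areal scale at 69.7°: h·k = 1.000 × 2.882 = 2.882.
Areal scale at 32.2°: h·k = 1.000 × 1.182 = 1.182.
Ratio = 2.882/1.182 ≈ 2.44.

2.44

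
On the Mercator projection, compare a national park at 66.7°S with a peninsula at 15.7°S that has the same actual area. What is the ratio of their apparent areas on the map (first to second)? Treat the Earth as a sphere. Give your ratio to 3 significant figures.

On Mercator, area is exaggerated by sec²φ = 1/cos²φ.
At 66.7°: sec²(66.7°) = 1/0.3955² = 6.392.
At 15.7°: sec²(15.7°) = 1/0.9627² = 1.079.
Ratio = 6.392/1.079 = cos²(15.7°)/cos²(66.7°) ≈ 5.92.

5.92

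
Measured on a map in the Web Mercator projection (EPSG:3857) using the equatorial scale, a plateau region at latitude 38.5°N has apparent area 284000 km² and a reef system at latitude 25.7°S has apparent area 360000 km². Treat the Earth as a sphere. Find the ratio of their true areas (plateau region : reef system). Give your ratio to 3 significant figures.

0.595

On Mercator the areal scale is sec²φ, so true area = apparent × cos²φ.
True area of plateau region: 284000 × cos²(38.5°) = 284000 × 0.6125 = 173900 km².
True area of reef system: 360000 × cos²(25.7°) = 360000 × 0.8119 = 292300 km².
Ratio = 173900 / 292300 ≈ 0.595.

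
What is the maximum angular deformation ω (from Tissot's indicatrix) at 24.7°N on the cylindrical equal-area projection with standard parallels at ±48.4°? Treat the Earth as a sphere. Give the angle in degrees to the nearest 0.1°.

35.4°

For cylindrical equal-area with standard parallel φ₀, h = cos φ / cos φ₀ and k = cos φ₀ / cos φ, so h·k = 1.
At 24.7°: h = 1.368, k = 0.7308; principal scales a = 1.368, b = 0.7308.
sin(ω/2) = (a − b)/(a + b) = 0.6376/2.099 = 0.3037, so ω = 2 arcsin(0.3037) ≈ 35.4°.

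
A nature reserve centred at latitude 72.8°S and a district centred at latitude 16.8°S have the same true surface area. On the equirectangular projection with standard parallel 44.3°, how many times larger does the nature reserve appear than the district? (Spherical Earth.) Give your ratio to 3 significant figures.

3.24

In the equirectangular projection with standard parallel φ₀ = 44.3° (x = Rλ cos φ₀, y = Rφ), meridians are true-scale (h = 1) and the parallel scale is k = cos φ₀ / cos φ.
Areal scale at 72.8°: h·k = 1.000 × 2.420 = 2.420.
Areal scale at 16.8°: h·k = 1.000 × 0.7476 = 0.7476.
Ratio = 2.420/0.7476 ≈ 3.24.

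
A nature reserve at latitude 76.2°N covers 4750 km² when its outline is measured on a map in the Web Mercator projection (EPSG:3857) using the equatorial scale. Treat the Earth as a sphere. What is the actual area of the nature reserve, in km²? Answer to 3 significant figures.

The Mercator projection is conformal; its linear scale factor is the same in every direction and equals sec φ = 1/cos φ.
Areal scale = k² = sec²φ = 1/cos²(76.2°) = 1/0.2385² = 17.58.
True area = apparent / (areal scale) = 4750 / 17.58 ≈ 270 km².

270 km²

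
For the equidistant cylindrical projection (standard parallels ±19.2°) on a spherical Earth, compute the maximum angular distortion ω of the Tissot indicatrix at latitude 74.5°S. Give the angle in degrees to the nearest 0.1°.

68.0°

With standard parallel φ₀ = 19.2°, the equirectangular projection gives x = Rλ cos φ₀, y = Rφ, so h = 1 and k = cos 19.2° / cos φ.
At 74.5°: h = 1.000, k = 3.534; principal scales a = 3.534, b = 1.000.
sin(ω/2) = (a − b)/(a + b) = 2.534/4.534 = 0.5589, so ω = 2 arcsin(0.5589) ≈ 68.0°.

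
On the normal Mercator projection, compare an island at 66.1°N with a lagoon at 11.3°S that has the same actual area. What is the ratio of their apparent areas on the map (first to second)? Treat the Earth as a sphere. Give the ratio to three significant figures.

5.86

Mercator areal scale is sec²φ.
At 66.1°: sec²(66.1°) = 1/0.4051² = 6.092.
At 11.3°: sec²(11.3°) = 1/0.9806² = 1.040.
Ratio = 6.092/1.040 = cos²(11.3°)/cos²(66.1°) ≈ 5.86.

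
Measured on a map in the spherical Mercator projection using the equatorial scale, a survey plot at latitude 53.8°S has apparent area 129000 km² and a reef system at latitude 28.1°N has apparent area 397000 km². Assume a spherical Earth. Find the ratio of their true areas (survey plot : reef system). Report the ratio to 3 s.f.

0.146

On Mercator the areal scale is sec²φ, so true area = apparent × cos²φ.
True area of survey plot: 129000 × cos²(53.8°) = 129000 × 0.3488 = 45000 km².
True area of reef system: 397000 × cos²(28.1°) = 397000 × 0.7781 = 308900 km².
Ratio = 45000 / 308900 ≈ 0.146.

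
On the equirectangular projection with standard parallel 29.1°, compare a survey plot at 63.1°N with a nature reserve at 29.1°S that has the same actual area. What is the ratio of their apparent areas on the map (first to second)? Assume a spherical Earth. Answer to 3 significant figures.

With standard parallel φ₀ = 29.1°, the equirectangular projection gives x = Rλ cos φ₀, y = Rφ, so h = 1 and k = cos 29.1° / cos φ.
Areal scale at 63.1°: h·k = 1.000 × 1.931 = 1.931.
Areal scale at 29.1°: h·k = 1.000 × 1.000 = 1.000.
Ratio = 1.931/1.000 ≈ 1.93.

1.93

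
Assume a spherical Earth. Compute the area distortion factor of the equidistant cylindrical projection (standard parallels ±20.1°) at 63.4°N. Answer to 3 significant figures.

2.10

In the equirectangular projection with standard parallel φ₀ = 20.1° (x = Rλ cos φ₀, y = Rφ), meridians are true-scale (h = 1) and the parallel scale is k = cos φ₀ / cos φ.
Areal scale = h·k = 1 × cos φ₀ / cos φ; at 63.4°, h = 1.000, k = 2.097, so h·k = 2.097.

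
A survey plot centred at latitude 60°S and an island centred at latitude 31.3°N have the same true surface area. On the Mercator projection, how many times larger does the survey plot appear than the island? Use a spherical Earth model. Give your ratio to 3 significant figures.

On Mercator, area is exaggerated by sec²φ = 1/cos²φ.
At 60°: sec²(60°) = 1/0.5000² = 4.000.
At 31.3°: sec²(31.3°) = 1/0.8545² = 1.370.
Ratio = 4.000/1.370 = cos²(31.3°)/cos²(60°) ≈ 2.92.

2.92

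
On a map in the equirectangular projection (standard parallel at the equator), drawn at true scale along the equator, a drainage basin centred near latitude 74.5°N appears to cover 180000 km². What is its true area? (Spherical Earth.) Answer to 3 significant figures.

Plate carrée maps x = Rλ, y = Rφ. The meridian scale is h = 1 and the parallel scale is k = 1/cos φ = sec φ.
Areal scale = h·k = 1 × sec φ; at 74.5°, h = 1.000, k = 3.742, so h·k = 3.742.
True area = apparent / (areal scale) = 180000 / 3.742 ≈ 48100 km².

48100 km²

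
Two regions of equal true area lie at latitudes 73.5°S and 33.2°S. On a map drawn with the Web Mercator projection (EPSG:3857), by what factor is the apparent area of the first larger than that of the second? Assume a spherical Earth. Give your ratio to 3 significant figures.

8.68

Mercator is conformal with k = sec φ, so areal scale = k² = sec²φ.
At 73.5°: sec²(73.5°) = 1/0.2840² = 12.40.
At 33.2°: sec²(33.2°) = 1/0.8368² = 1.428.
Ratio = 12.40/1.428 = cos²(33.2°)/cos²(73.5°) ≈ 8.68.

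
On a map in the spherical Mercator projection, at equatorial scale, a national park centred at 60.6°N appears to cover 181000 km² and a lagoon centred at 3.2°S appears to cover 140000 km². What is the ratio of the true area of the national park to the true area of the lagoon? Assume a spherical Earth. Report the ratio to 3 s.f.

0.313

Since Mercator area scale is 1/cos²φ, the true area equals the apparent area multiplied by cos²φ.
True area of national park: 181000 × cos²(60.6°) = 181000 × 0.2410 = 43620 km².
True area of lagoon: 140000 × cos²(3.2°) = 140000 × 0.9969 = 139600 km².
Ratio = 43620 / 139600 ≈ 0.313.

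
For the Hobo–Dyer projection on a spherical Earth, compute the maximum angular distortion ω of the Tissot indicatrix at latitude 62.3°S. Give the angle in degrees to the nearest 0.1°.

The Hobo–Dyer projection is cylindrical equal-area with φ₀ = 37.5°. Cylindrical equal-area (φ₀ = 37.5°): h = cos φ / cos 37.5° along meridians, k = cos 37.5° / cos φ along parallels; h·k = 1.
At 62.3°: h = 0.5859, k = 1.707; principal scales a = 1.707, b = 0.5859.
sin(ω/2) = (a − b)/(a + b) = 1.121/2.293 = 0.4889, so ω = 2 arcsin(0.4889) ≈ 58.5°.

58.5°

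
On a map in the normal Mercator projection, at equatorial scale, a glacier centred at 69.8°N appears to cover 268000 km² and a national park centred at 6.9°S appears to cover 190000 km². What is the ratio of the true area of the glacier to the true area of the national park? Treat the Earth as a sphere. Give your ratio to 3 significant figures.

Mercator's areal exaggeration is sec²φ; hence true area = (apparent area) · cos²φ.
True area of glacier: 268000 × cos²(69.8°) = 268000 × 0.1192 = 31950 km².
True area of national park: 190000 × cos²(6.9°) = 190000 × 0.9856 = 187300 km².
Ratio = 31950 / 187300 ≈ 0.171.

0.171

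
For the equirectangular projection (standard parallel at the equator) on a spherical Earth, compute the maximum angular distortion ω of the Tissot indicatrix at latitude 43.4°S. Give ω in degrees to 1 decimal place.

18.2°

In the plate carrée (x = Rλ, y = Rφ), meridians are true-scale (h = 1) and parallels are stretched by k = sec φ.
At 43.4°: h = 1.000, k = 1.376; principal scales a = 1.376, b = 1.000.
sin(ω/2) = (a − b)/(a + b) = 0.3763/2.376 = 0.1584, so ω = 2 arcsin(0.1584) ≈ 18.2°.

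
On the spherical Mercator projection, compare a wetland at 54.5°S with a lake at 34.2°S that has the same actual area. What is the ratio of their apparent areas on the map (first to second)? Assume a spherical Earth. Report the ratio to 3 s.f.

2.03

On Mercator, area is exaggerated by sec²φ = 1/cos²φ.
At 54.5°: sec²(54.5°) = 1/0.5807² = 2.965.
At 34.2°: sec²(34.2°) = 1/0.8271² = 1.462.
Ratio = 2.965/1.462 = cos²(34.2°)/cos²(54.5°) ≈ 2.03.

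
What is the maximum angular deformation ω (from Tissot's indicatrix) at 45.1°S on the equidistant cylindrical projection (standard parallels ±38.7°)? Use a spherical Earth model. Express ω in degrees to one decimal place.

In the equirectangular projection with standard parallel φ₀ = 38.7° (x = Rλ cos φ₀, y = Rφ), meridians are true-scale (h = 1) and the parallel scale is k = cos φ₀ / cos φ.
At 45.1°: h = 1.000, k = 1.106; principal scales a = 1.106, b = 1.000.
sin(ω/2) = (a − b)/(a + b) = 0.1056/2.106 = 0.05016, so ω = 2 arcsin(0.05016) ≈ 5.8°.

5.8°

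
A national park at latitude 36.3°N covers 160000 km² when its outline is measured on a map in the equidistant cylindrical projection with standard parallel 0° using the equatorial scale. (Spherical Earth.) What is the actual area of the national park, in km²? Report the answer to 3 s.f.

In the plate carrée (x = Rλ, y = Rφ), meridians are true-scale (h = 1) and parallels are stretched by k = sec φ.
Areal scale = h·k = 1 × sec φ; at 36.3°, h = 1.000, k = 1.241, so h·k = 1.241.
True area = apparent / (areal scale) = 160000 / 1.241 ≈ 129000 km².

129000 km²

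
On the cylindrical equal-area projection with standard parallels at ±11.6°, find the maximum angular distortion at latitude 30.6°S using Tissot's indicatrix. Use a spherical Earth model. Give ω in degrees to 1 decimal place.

14.8°

Cylindrical equal-area (φ₀ = 11.6°): h = cos φ / cos 11.6° along meridians, k = cos 11.6° / cos φ along parallels; h·k = 1.
At 30.6°: h = 0.8787, k = 1.138; principal scales a = 1.138, b = 0.8787.
sin(ω/2) = (a − b)/(a + b) = 0.2594/2.017 = 0.1286, so ω = 2 arcsin(0.1286) ≈ 14.8°.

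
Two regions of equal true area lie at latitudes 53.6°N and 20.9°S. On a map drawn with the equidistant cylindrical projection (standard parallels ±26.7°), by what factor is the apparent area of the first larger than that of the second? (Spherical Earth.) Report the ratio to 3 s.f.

1.57

With standard parallel φ₀ = 26.7°, the equirectangular projection gives x = Rλ cos φ₀, y = Rφ, so h = 1 and k = cos 26.7° / cos φ.
Areal scale at 53.6°: h·k = 1.000 × 1.505 = 1.505.
Areal scale at 20.9°: h·k = 1.000 × 0.9563 = 0.9563.
Ratio = 1.505/0.9563 ≈ 1.57.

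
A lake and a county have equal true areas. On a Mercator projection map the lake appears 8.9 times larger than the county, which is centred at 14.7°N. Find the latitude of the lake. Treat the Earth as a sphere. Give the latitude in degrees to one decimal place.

71.1°

For equal true areas on Mercator, apparent areas scale as sec²φ, so the ratio is cos²φ₂ / cos²φ₁.
cos²φ₂ / cos²φ₁ = 8.9  ⇒  cos φ₁ = cos 14.7° / √8.9 = 0.9673/2.983 = 0.3242.
φ₁ = arccos(0.3242) ≈ 71.1°.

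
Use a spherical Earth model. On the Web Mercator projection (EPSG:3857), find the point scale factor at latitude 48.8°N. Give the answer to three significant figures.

The Mercator projection is conformal; its linear scale factor is the same in every direction and equals sec φ = 1/cos φ.
k = 1/cos 48.8° = 1/0.6587 = 1.518.

1.52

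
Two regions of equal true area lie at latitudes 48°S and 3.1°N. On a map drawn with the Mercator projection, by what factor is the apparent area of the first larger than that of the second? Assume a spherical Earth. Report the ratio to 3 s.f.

2.23

Mercator areal scale is sec²φ.
At 48°: sec²(48°) = 1/0.6691² = 2.233.
At 3.1°: sec²(3.1°) = 1/0.9985² = 1.003.
Ratio = 2.233/1.003 = cos²(3.1°)/cos²(48°) ≈ 2.23.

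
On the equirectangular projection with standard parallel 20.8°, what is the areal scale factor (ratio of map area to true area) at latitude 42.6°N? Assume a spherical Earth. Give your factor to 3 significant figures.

In the equirectangular projection with standard parallel φ₀ = 20.8° (x = Rλ cos φ₀, y = Rφ), meridians are true-scale (h = 1) and the parallel scale is k = cos φ₀ / cos φ.
Areal scale = h·k = 1 × cos φ₀ / cos φ; at 42.6°, h = 1.000, k = 1.270, so h·k = 1.270.

1.27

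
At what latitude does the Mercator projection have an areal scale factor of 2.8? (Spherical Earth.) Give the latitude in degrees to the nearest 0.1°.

Mercator areal scale is sec²φ.
sec²φ = 2.8  ⇒  cos²φ = 0.3571  ⇒  cos φ = 0.5976.
φ = arccos(0.5976) ≈ 53.3°.

53.3°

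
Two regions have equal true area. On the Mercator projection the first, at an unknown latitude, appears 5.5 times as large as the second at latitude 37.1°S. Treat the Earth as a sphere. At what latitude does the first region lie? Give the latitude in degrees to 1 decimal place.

70.1°

On Mercator, (apparent₁)/(apparent₂) = sec²φ₁ / sec²φ₂ when true areas are equal.
cos²φ₂ / cos²φ₁ = 5.5  ⇒  cos φ₁ = cos 37.1° / √5.5 = 0.7976/2.345 = 0.3401.
φ₁ = arccos(0.3401) ≈ 70.1°.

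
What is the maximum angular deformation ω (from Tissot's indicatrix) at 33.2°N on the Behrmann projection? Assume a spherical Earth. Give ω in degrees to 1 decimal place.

The Behrmann projection is cylindrical equal-area with φ₀ = 30°. A cylindrical equal-area projection with standard parallel φ₀ has meridian scale h = cos φ / cos φ₀ and parallel scale k = cos φ₀ / cos φ (so areas are preserved, h·k = 1).
At 33.2°: h = 0.9662, k = 1.035; principal scales a = 1.035, b = 0.9662.
sin(ω/2) = (a − b)/(a + b) = 0.06876/2.001 = 0.03436, so ω = 2 arcsin(0.03436) ≈ 3.9°.

3.9°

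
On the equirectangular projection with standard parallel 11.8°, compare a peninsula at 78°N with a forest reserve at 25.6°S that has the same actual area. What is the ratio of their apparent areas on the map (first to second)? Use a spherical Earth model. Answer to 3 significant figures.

The equidistant cylindrical projection with φ₀ = 11.8° has h = 1 (meridians true) and k = cos φ₀ / cos φ along parallels.
Areal scale at 78°: h·k = 1.000 × 4.708 = 4.708.
Areal scale at 25.6°: h·k = 1.000 × 1.085 = 1.085.
Ratio = 4.708/1.085 ≈ 4.34.

4.34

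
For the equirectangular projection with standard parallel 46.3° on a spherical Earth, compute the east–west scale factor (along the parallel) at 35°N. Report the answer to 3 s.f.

0.843

The equidistant cylindrical projection with φ₀ = 46.3° has h = 1 (meridians true) and k = cos φ₀ / cos φ along parallels.
k = cos 46.3° / cos 35° = 0.6909/0.8192 = 0.8434.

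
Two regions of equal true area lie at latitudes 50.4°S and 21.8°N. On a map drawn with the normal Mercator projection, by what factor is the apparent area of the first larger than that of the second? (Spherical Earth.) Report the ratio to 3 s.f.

Mercator areal scale is sec²φ.
At 50.4°: sec²(50.4°) = 1/0.6374² = 2.461.
At 21.8°: sec²(21.8°) = 1/0.9285² = 1.160.
Ratio = 2.461/1.160 = cos²(21.8°)/cos²(50.4°) ≈ 2.12.

2.12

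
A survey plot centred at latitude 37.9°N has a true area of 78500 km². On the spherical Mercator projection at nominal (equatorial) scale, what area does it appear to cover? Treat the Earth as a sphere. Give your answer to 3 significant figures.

The Mercator projection is conformal; its linear scale factor is the same in every direction and equals sec φ = 1/cos φ.
Areal scale = k² = sec²φ = 1/cos²(37.9°) = 1/0.7891² = 1.606.
Apparent area = 78500 × 1.606 ≈ 126000 km².

126000 km²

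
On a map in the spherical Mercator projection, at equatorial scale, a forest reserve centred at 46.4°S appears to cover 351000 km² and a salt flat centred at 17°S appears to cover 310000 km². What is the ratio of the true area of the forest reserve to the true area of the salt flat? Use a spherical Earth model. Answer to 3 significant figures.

On Mercator the areal scale is sec²φ, so true area = apparent × cos²φ.
True area of forest reserve: 351000 × cos²(46.4°) = 351000 × 0.4756 = 166900 km².
True area of salt flat: 310000 × cos²(17°) = 310000 × 0.9145 = 283500 km².
Ratio = 166900 / 283500 ≈ 0.589.

0.589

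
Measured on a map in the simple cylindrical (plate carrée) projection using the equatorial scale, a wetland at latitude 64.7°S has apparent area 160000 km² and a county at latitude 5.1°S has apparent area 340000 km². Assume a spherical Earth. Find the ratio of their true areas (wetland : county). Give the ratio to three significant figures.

0.202

On the plate carrée, areal scale = h·k = 1 × sec φ, so true area = apparent × cos φ.
True area of wetland: 160000 × cos(64.7°) = 160000 × 0.4274 = 68380 km².
True area of county: 340000 × cos(5.1°) = 340000 × 0.9960 = 338700 km².
Ratio = 68380 / 338700 ≈ 0.202.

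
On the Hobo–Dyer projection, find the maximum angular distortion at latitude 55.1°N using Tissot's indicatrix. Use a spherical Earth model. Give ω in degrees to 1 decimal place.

Hobo–Dyer is a cylindrical equal-area projection with standard parallels at ±37.5°. Cylindrical equal-area (φ₀ = 37.5°): h = cos φ / cos 37.5° along meridians, k = cos 37.5° / cos φ along parallels; h·k = 1.
At 55.1°: h = 0.7212, k = 1.387; principal scales a = 1.387, b = 0.7212.
sin(ω/2) = (a − b)/(a + b) = 0.6655/2.108 = 0.3157, so ω = 2 arcsin(0.3157) ≈ 36.8°.

36.8°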